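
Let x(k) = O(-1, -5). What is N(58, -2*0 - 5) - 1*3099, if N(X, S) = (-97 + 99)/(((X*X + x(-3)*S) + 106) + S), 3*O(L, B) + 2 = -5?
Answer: -16161282/5215 ≈ -3099.0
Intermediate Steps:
O(L, B) = -7/3 (O(L, B) = -2/3 + (1/3)*(-5) = -2/3 - 5/3 = -7/3)
x(k) = -7/3
N(X, S) = 2/(106 + X**2 - 4*S/3) (N(X, S) = (-97 + 99)/(((X*X - 7*S/3) + 106) + S) = 2/(((X**2 - 7*S/3) + 106) + S) = 2/((106 + X**2 - 7*S/3) + S) = 2/(106 + X**2 - 4*S/3))
N(58, -2*0 - 5) - 1*3099 = 6/(318 - 4*(-2*0 - 5) + 3*58**2) - 1*3099 = 6/(318 - 4*(0 - 5) + 3*3364) - 3099 = 6/(318 - 4*(-5) + 10092) - 3099 = 6/(318 + 20 + 10092) - 3099 = 6/10430 - 3099 = 6*(1/10430) - 3099 = 3/5215 - 3099 = -16161282/5215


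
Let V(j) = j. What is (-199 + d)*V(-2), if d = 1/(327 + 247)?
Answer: 114225/287 ≈ 398.00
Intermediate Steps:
d = 1/574 ≈ 0.0017422
(-199 + d)*V(-2) = (-199 + 1/574)*(-2) = -114225/574*(-2) = 114225/287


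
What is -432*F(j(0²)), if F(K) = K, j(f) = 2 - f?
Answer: -864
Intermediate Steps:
-432*F(j(0²)) = -432*(2 - 1*0²) = -432*(2 - 1*0) = -432*(2 + 0) = -432*2 = -864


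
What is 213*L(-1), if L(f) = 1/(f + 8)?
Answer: 213/7 ≈ 30.429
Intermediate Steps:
L(f) = 1/(8 + f)
213*L(-1) = 213/(8 - 1) = 213/7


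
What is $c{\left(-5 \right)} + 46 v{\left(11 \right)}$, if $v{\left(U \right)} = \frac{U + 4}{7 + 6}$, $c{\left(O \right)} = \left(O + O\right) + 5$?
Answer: $\frac{625}{13} \approx 48.077$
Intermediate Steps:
$c{\left(O \right)} = 5 + 2 O$ ($c{\left(O \right)} = 2 O + 5 = 5 + 2 O$)
$v{\left(U \right)} = \frac{4}{13} + \frac{U}{13}$ ($v{\left(U \right)} = \frac{4 + U}{13} = \left(4 + U\right) \frac{1}{13} = \frac{4}{13} + \frac{U}{13}$)
$c{\left(-5 \right)} + 46 v{\left(11 \right)} = \left(5 + 2 \left(-5\right)\right) + 46 \left(\frac{4}{13} + \frac{1}{13} \cdot 11\right) = \left(5 - 10\right) + 46 \left(\frac{4}{13} + \frac{11}{13}\right) = -5 + 46 \cdot \frac{15}{13} = -5 + \frac{690}{13} = \frac{625}{13}$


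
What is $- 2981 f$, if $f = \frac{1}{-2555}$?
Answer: $\frac{2981}{2555} \approx 1.1667$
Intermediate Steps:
$f = - \frac{1}{2555} \approx -0.00039139$
$- 2981 f = \left(-2981\right) \left(- \frac{1}{2555}\right) = \frac{2981}{2555}$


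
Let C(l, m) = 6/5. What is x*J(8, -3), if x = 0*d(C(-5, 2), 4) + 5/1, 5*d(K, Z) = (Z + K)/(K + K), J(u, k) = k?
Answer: -15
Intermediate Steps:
C(l, m) = 6/5 (C(l, m) = 6*(⅕) = 6/5)
d(K, Z) = (K + Z)/(10*K) (d(K, Z) = ((Z + K)/(K + K))/5 = ((K + Z)/((2*K)))/5 = ((K + Z)*(1/(2*K)))/5 = ((K + Z)/(2*K))/5 = (K + Z)/(10*K))
x = 5 (x = 0*((6/5 + 4)/(10*(6/5))) + 5/1 = 0*((⅒)*(⅚)*(26/5)) + 5*1 = 0*(13/30) + 5 = 0 + 5 = 5)
x*J(8, -3) = 5*(-3) = -15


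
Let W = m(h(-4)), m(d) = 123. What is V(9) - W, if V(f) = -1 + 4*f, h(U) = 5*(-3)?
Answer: -88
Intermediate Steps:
h(U) = -15
W = 123
V(9) - W = (-1 + 4*9) - 1*123 = (-1 + 36) - 123 = 35 - 123 = -88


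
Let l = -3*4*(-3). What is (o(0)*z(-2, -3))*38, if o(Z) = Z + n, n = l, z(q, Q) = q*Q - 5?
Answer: 1368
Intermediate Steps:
z(q, Q) = -5 + Q*q (z(q, Q) = Q*q - 5 = -5 + Q*q)
l = 36 (l = -12*(-3) = 36)
n = 36
o(Z) = 36 + Z (o(Z) = Z + 36 = 36 + Z)
(o(0)*z(-2, -3))*38 = ((36 + 0)*(-5 - 3*(-2)))*38 = (36*(-5 + 6))*38 = (36*1)*38 = 36*38 = 1368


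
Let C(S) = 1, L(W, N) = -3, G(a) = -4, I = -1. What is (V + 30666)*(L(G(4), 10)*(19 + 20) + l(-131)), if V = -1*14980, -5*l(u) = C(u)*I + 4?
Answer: -9223368/5 ≈ -1.8447e+6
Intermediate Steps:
l(u) = -3/5 (l(u) = -(1*(-1) + 4)/5 = -(-1 + 4)/5 = -1/5*3 = -3/5)
V = -14980
(V + 30666)*(L(G(4), 10)*(19 + 20) + l(-131)) = (-14980 + 30666)*(-3*(19 + 20) - 3/5) = 15686*(-3*39 - 3/5) = 15686*(-117 - 3/5) = 15686*(-588/5) = -9223368/5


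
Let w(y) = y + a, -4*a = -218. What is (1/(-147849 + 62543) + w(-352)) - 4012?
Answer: -183813104/42653 ≈ -4309.5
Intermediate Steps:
a = 109/2 (a = -1/4*(-218) = 109/2 ≈ 54.500)
w(y) = 109/2 + y (w(y) = y + 109/2 = 109/2 + y)
(1/(-147849 + 62543) + w(-352)) - 4012 = (1/(-147849 + 62543) + (109/2 - 352)) - 4012 = (1/(-85306) - 595/2) - 4012 = (-1/85306 - 595/2) - 4012 = -12689268/42653 - 4012 = -183813104/42653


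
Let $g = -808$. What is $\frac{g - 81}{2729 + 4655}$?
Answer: $- \frac{889}{7384} \approx -0.1204$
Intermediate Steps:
$\frac{g - 81}{2729 + 4655} = \frac{-808 - 81}{2729 + 4655} = - \frac{889}{7384}$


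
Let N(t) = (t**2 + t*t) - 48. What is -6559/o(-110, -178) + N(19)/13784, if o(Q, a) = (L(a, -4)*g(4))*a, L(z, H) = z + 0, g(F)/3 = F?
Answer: 20731367/655098384 ≈ 0.031646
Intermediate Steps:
g(F) = 3*F
L(z, H) = z
o(Q, a) = 12*a**2 (o(Q, a) = (a*(3*4))*a = (a*12)*a = (12*a)*a = 12*a**2)
N(t) = -48 + 2*t**2 (N(t) = (t**2 + t**2) - 48 = 2*t**2 - 48 = -48 + 2*t**2)
-6559/o(-110, -178) + N(19)/13784 = -6559/(12*(-178)**2) + (-48 + 2*19**2)/13784 = -6559/(12*31684) + (-48 + 2*361)*(1/13784) = -6559/380208 + (-48 + 722)*(1/13784) = -6559*1/380208 + 674*(1/13784) = -6559/380208 + 337/6892 = 20731367/655098384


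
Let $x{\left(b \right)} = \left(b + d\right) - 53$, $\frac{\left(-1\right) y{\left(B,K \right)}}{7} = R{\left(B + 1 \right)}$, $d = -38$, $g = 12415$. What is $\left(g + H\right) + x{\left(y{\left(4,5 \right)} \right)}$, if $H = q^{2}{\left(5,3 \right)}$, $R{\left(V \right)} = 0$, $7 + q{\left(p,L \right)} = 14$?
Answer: $12373$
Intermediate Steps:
$q{\left(p,L \right)} = 7$ ($q{\left(p,L \right)} = -7 + 14 = 7$)
$H = 49$ ($H = 7^{2} = 49$)
$y{\left(B,K \right)} = 0$ ($y{\left(B,K \right)} = \left(-7\right) 0 = 0$)
$x{\left(b \right)} = -91 + b$ ($x{\left(b \right)} = \left(b - 38\right) - 53 = \left(-38 + b\right) - 53 = -91 + b$)
$\left(g + H\right) + x{\left(y{\left(4,5 \right)} \right)} = \left(12415 + 49\right) + \left(-91 + 0\right) = 12464 - 91 = 12373$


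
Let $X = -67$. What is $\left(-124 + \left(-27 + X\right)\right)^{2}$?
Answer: $47524$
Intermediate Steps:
$\left(-124 + \left(-27 + X\right)\right)^{2} = \left(-124 - 94\right)^{2} = \left(-218\right)^{2} = 47524$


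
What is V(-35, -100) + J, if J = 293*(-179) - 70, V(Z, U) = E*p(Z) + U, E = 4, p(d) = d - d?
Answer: -52617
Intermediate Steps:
p(d) = 0
V(Z, U) = U (V(Z, U) = 4*0 + U = 0 + U = U)
J = -52517 (J = -52447 - 70 = -52517)
V(-35, -100) + J = -100 - 52517 = -52617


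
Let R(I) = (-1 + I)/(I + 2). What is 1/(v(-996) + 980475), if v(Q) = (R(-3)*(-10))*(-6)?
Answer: 1/980715 ≈ 1.0197e-6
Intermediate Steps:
R(I) = (-1 + I)/(2 + I)
v(Q) = 240 (v(Q) = (((-1 - 3)/(2 - 3))*(-10))*(-6) = ((-4/(-1))*(-10))*(-6) = (-1*(-4)*(-10))*(-6) = (4*(-10))*(-6) = -40*(-6) = 240)
1/(v(-996) + 980475) = 1/(240 + 980475) = 1/980715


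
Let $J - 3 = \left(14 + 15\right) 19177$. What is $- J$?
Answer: $-556136$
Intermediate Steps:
$J = 556136$ ($J = 3 + \left(14 + 15\right) 19177 = 3 + 29 \cdot 19177 = 3 + 556133 = 556136$)
$- J = \left(-1\right) 556136 = -556136$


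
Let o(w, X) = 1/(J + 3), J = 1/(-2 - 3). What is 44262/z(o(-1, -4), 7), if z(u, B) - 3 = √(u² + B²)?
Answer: -26026056/7865 + 619668*√9629/7865 ≈ 4422.2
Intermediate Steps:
J = -⅕ (J = 1/(-5) = -⅕ ≈ -0.20000)
o(w, X) = 5/14 (o(w, X) = 1/(-⅕ + 3) = 1/(14/5) = 5/14)
z(u, B) = 3 + √(B² + u²) (z(u, B) = 3 + √(u² + B²) = 3 + √(B² + u²))
44262/z(o(-1, -4), 7) = 44262/(3 + √(7² + (5/14)²)) = 44262/(3 + √(49 + 25/196)) = 44262/(3 + √(9629/196)) = 44262/(3 + √9629/14)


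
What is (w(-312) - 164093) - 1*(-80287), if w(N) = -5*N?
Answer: -82246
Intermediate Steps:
(w(-312) - 164093) - 1*(-80287) = (-5*(-312) - 164093) - 1*(-80287) = (1560 - 164093) + 80287 = -162533 + 80287 = -82246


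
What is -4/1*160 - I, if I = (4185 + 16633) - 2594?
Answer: -18864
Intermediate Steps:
I = 18224 (I = 20818 - 2594 = 18224)
-4/1*160 - I = -4/1*160 - 1*18224 = -4*1*160 - 18224 = -4*160 - 18224 = -640 - 18224 = -18864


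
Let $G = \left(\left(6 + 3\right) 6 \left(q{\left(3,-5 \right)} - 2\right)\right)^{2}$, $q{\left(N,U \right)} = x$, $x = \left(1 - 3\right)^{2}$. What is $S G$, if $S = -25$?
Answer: $-291600$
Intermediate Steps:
$x = 4$ ($x = \left(-2\right)^{2} = 4$)
$q{\left(N,U \right)} = 4$
$G = 11664$ ($G = \left(\left(6 + 3\right) 6 \left(4 - 2\right)\right)^{2} = \left(9 \cdot 6 \cdot 2\right)^{2} = \left(54 \cdot 2\right)^{2} = 108^{2} = 11664$)
$S G = \left(-25\right) 11664 = -291600$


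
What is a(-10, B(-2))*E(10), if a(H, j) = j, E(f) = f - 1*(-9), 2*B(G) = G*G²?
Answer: -76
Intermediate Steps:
B(G) = G³/2 (B(G) = (G*G²)/2 = G³/2)
E(f) = 9 + f (E(f) = f + 9 = 9 + f)
a(-10, B(-2))*E(10) = ((½)*(-2)³)*(9 + 10) = ((½)*(-8))*19 = -4*19 = -76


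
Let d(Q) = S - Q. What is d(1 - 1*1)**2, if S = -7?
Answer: 49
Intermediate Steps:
d(Q) = -7 - Q
d(1 - 1*1)**2 = (-7 - (1 - 1*1))**2 = (-7 - (1 - 1))**2 = (-7 - 1*0)**2 = (-7 + 0)**2 = (-7)**2 = 49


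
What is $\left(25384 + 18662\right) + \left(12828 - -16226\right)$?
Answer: $73100$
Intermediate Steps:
$\left(25384 + 18662\right) + \left(12828 - -16226\right) = 44046 + \left(12828 + 16226\right) = 44046 + 29054 = 73100$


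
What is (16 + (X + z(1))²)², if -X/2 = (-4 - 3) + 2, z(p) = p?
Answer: 18769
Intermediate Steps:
X = 10 (X = -2*((-4 - 3) + 2) = -2*(-7 + 2) = -2*(-5) = 10)
(16 + (X + z(1))²)² = (16 + (10 + 1)²)² = (16 + 11²)² = (16 + 121)² = 137² = 18769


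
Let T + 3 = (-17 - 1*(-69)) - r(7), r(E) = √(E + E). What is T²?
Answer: (49 - √14)² ≈ 2048.3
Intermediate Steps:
r(E) = √2*√E (r(E) = √(2*E) = √2*√E)
T = 49 - √14 (T = -3 + ((-17 - 1*(-69)) - √2*√7) = -3 + ((-17 + 69) - √14) = -3 + (52 - √14) = 49 - √14 ≈ 45.258)
T² = (49 - √14)²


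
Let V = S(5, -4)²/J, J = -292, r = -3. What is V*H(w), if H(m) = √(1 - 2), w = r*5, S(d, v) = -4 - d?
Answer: -81*I/292 ≈ -0.2774*I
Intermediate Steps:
w = -15 (w = -3*5 = -15)
V = -81/292 (V = (-4 - 1*5)²/(-292) = (-4 - 5)²*(-1/292) = (-9)²*(-1/292) = 81*(-1/292) = -81/292 ≈ -0.27740)
H(m) = I (H(m) = √(-1) = I)
V*H(w) = -81*I/292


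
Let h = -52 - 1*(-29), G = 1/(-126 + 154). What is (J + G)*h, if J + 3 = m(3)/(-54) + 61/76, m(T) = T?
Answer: 61042/1197 ≈ 50.996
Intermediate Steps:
G = 1/28 ≈ 0.035714
h = -23 (h = -52 + 29 = -23)
J = -1541/684 (J = -3 + (3/(-54) + 61/76) = -3 + (3*(-1/54) + 61*(1/76)) = -3 + (-1/18 + 61/76) = -3 + 511/684 = -1541/684 ≈ -2.2529)
(J + G)*h = (-1541/684 + 1/28)*(-23) = -2654/1197*(-23) = 61042/1197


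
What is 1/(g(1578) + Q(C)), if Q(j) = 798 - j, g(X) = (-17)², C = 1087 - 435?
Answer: 1/435 ≈ 0.0022989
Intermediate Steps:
C = 652
g(X) = 289
1/(g(1578) + Q(C)) = 1/(289 + (798 - 1*652)) = 1/(289 + (798 - 652)) = 1/(289 + 146) = 1/435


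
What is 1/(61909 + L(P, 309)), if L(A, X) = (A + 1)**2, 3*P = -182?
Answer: 9/589222 ≈ 1.5274e-5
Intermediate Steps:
P = -182/3 (P = (1/3)*(-182) = -182/3 ≈ -60.667)
L(A, X) = (1 + A)**2
1/(61909 + L(P, 309)) = 1/(61909 + (1 - 182/3)**2) = 1/(61909 + (-179/3)**2) = 1/(61909 + 32041/9) = 1/(589222/9) = 9/589222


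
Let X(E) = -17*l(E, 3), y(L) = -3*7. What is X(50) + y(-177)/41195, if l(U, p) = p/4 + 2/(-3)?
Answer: -100081/70620 ≈ -1.4172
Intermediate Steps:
y(L) = -21
l(U, p) = -2/3 + p/4 (l(U, p) = p*(1/4) + 2*(-1/3) = p/4 - 2/3 = -2/3 + p/4)
X(E) = -17/12 (X(E) = -17*(-2/3 + (1/4)*3) = -17*(-2/3 + 3/4) = -17*1/12 = -17/12)
X(50) + y(-177)/41195 = -17/12 - 21/41195 = -17/12 - 21*1/41195 = -17/12 - 3/5885 = -100081/70620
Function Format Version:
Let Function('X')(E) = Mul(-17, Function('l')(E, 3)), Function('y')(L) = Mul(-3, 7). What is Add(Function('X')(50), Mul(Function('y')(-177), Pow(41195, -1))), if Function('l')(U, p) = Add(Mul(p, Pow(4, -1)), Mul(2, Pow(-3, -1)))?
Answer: Rational(-100081, 70620) ≈ -1.4172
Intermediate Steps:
Function('y')(L) = -21
Function('l')(U, p) = Add(Rational(-2, 3), Mul(Rational(1, 4), p)) (Function('l')(U, p) = Add(Mul(p, Rational(1, 4)), Mul(2, Rational(-1, 3))) = Add(Mul(Rational(1, 4), p), Rational(-2, 3)) = Add(Rational(-2, 3), Mul(Rational(1, 4), p)))
Function('X')(E) = Rational(-17, 12) (Function('X')(E) = Mul(-17, Add(Rational(-2, 3), Mul(Rational(1, 4), 3))) = Mul(-17, Add(Rational(-2, 3), Rational(3, 4))) = Mul(-17, Rational(1, 12)) = Rational(-17, 12))
Add(Function('X')(50), Mul(Function('y')(-177), Pow(41195, -1))) = Add(Rational(-17, 12), Mul(-21, Pow(41195, -1))) = Add(Rational(-17, 12), Mul(-21, Rational(1, 41195))) = Add(Rational(-17, 12), Rational(-3, 5885)) = Rational(-100081, 70620)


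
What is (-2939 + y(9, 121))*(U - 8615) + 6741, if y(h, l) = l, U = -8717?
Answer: 48848317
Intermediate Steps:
(-2939 + y(9, 121))*(U - 8615) + 6741 = (-2939 + 121)*(-8717 - 8615) + 6741 = -2818*(-17332) + 6741 = 48841576 + 6741 = 48848317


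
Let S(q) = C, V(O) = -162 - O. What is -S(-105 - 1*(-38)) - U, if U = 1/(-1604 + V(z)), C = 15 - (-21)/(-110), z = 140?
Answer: -776191/52415 ≈ -14.809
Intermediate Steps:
C = 1629/110 (C = 15 - (-21)*(-1)/110 = 15 - 1*21/110 = 15 - 21/110 = 1629/110 ≈ 14.809)
U = -1/1906 (U = 1/(-1604 + (-162 - 1*140)) = 1/(-1604 + (-162 - 140)) = 1/(-1604 - 302) = 1/(-1906) = -1/1906 ≈ -0.00052466)
S(q) = 1629/110
-S(-105 - 1*(-38)) - U = -1*1629/110 - 1*(-1/1906) = -1629/110 + 1/1906 = -776191/52415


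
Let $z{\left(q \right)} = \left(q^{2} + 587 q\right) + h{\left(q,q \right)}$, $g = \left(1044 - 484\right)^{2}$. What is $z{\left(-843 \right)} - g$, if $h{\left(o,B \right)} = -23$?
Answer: $-97815$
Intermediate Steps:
$g = 313600$ ($g = 560^{2} = 313600$)
$z{\left(q \right)} = -23 + q^{2} + 587 q$ ($z{\left(q \right)} = \left(q^{2} + 587 q\right) - 23 = -23 + q^{2} + 587 q$)
$z{\left(-843 \right)} - g = \left(-23 + \left(-843\right)^{2} + 587 \left(-843\right)\right) - 313600 = \left(-23 + 710649 - 494841\right) - 313600 = 215785 - 313600 = -97815$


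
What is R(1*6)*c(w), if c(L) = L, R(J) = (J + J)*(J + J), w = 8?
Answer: 1152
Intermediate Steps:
R(J) = 4*J² (R(J) = (2*J)*(2*J) = 4*J²)
R(1*6)*c(w) = (4*(1*6)²)*8 = (4*6²)*8 = (4*36)*8 = 144*8 = 1152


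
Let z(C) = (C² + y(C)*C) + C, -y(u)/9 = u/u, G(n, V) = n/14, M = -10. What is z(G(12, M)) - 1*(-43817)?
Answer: 2146733/49 ≈ 43811.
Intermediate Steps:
G(n, V) = n/14 (G(n, V) = n*(1/14) = n/14)
y(u) = -9 (y(u) = -9*u/u = -9*1 = -9)
z(C) = C² - 8*C (z(C) = (C² - 9*C) + C = C² - 8*C)
z(G(12, M)) - 1*(-43817) = ((1/14)*12)*(-8 + (1/14)*12) - 1*(-43817) = 6*(-8 + 6/7)/7 + 43817 = (6/7)*(-50/7) + 43817 = -300/49 + 43817 = 2146733/49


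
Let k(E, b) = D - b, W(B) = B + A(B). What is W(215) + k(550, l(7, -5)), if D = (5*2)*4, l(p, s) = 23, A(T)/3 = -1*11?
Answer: 199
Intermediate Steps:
A(T) = -33 (A(T) = 3*(-1*11) = 3*(-11) = -33)
D = 40 (D = 10*4 = 40)
W(B) = -33 + B (W(B) = B - 33 = -33 + B)
k(E, b) = 40 - b
W(215) + k(550, l(7, -5)) = (-33 + 215) + (40 - 1*23) = 182 + (40 - 23) = 182 + 17 = 199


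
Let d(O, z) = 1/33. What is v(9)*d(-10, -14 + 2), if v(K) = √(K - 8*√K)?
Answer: I*√15/33 ≈ 0.11736*I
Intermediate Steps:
d(O, z) = 1/33
v(9)*d(-10, -14 + 2) = √(9 - 8*√9)*(1/33) = √(9 - 8*3)*(1/33) = √(9 - 24)*(1/33) = √(-15)*(1/33) = (I*√15)*(1/33) = I*√15/33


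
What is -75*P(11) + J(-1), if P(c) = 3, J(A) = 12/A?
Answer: -237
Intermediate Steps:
-75*P(11) + J(-1) = -75*3 + 12/(-1) = -225 + 12*(-1) = -225 - 12 = -237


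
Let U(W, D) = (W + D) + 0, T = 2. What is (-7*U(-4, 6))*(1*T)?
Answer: -28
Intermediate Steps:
U(W, D) = D + W (U(W, D) = (D + W) + 0 = D + W)
(-7*U(-4, 6))*(1*T) = (-7*(6 - 4))*(1*2) = -7*2*2 = -14*2 = -28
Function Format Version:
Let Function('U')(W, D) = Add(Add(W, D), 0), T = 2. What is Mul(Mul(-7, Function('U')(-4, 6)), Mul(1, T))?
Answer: -28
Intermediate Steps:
Function('U')(W, D) = Add(D, W) (Function('U')(W, D) = Add(Add(D, W), 0) = Add(D, W))
Mul(Mul(-7, Function('U')(-4, 6)), Mul(1, T)) = Mul(Mul(-7, Add(6, -4)), Mul(1, 2)) = Mul(Mul(-7, 2), 2) = Mul(-14, 2) = -28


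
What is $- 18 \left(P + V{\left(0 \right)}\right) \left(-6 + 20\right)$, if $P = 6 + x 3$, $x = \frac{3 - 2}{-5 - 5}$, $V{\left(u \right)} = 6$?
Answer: $- \frac{14742}{5} \approx -2948.4$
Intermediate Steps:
$x = - \frac{1}{10}$ ($x = 1 \frac{1}{-10} = 1 \left(- \frac{1}{10}\right) = - \frac{1}{10} \approx -0.1$)
$P = \frac{57}{10}$ ($P = 6 - \frac{3}{10} = \frac{57}{10} \approx 5.7$)
$- 18 \left(P + V{\left(0 \right)}\right) \left(-6 + 20\right) = - 18 \left(\frac{57}{10} + 6\right) \left(-6 + 20\right) = - 18 \cdot \frac{117}{10} \cdot 14 = \left(-18\right) \frac{819}{5} = - \frac{14742}{5}$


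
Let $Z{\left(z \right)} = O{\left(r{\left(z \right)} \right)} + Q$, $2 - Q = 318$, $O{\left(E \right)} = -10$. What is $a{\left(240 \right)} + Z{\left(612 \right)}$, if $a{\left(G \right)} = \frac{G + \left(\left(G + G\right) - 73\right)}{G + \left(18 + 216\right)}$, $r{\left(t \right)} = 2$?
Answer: $- \frac{153877}{474} \approx -324.63$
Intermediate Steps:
$Q = -316$ ($Q = 2 - 318 = -316$)
$Z{\left(z \right)} = -326$ ($Z{\left(z \right)} = -10 - 316 = -326$)
$a{\left(G \right)} = \frac{-73 + 3 G}{234 + G}$ ($a{\left(G \right)} = \frac{G + \left(2 G - 73\right)}{G + 234} = \frac{G + \left(-73 + 2 G\right)}{234 + G} = \frac{-73 + 3 G}{234 + G}$)
$a{\left(240 \right)} + Z{\left(612 \right)} = \frac{-73 + 3 \cdot 240}{234 + 240} - 326 = \frac{-73 + 720}{474} - 326 = \frac{1}{474} \cdot 647 - 326 = \frac{647}{474} - 326 = - \frac{153877}{474}$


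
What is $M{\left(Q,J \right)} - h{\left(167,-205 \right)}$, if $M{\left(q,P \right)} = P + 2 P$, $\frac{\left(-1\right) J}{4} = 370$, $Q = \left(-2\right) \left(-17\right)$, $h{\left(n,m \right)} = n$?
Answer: $-4607$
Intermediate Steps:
$Q = 34$
$J = -1480$ ($J = \left(-4\right) 370 = -1480$)
$M{\left(q,P \right)} = 3 P$
$M{\left(Q,J \right)} - h{\left(167,-205 \right)} = 3 \left(-1480\right) - 167 = -4440 - 167 = -4607$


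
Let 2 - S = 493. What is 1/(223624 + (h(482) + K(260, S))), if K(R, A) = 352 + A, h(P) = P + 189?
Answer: 1/224156 ≈ 4.4612e-6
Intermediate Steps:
S = -491 (S = 2 - 1*493 = 2 - 493 = -491)
h(P) = 189 + P
1/(223624 + (h(482) + K(260, S))) = 1/(223624 + ((189 + 482) + (352 - 491))) = 1/(223624 + (671 - 139)) = 1/(223624 + 532) = 1/224156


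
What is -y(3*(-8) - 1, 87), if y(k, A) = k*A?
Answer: 2175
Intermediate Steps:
y(k, A) = A*k
-y(3*(-8) - 1, 87) = -87*(3*(-8) - 1) = -87*(-24 - 1) = -87*(-25) = -1*(-2175) = 2175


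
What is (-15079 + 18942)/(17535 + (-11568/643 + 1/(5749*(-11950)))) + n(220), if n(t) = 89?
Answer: 69039230108733873/773804316789707 ≈ 89.221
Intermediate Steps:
(-15079 + 18942)/(17535 + (-11568/643 + 1/(5749*(-11950)))) + n(220) = (-15079 + 18942)/(17535 + (-11568/643 + 1/(5749*(-11950)))) + 89 = 3863/(17535 + (-11568*1/643 + (1/5749)*(-1/11950))) + 89 = 3863/(17535 + (-11568/643 - 1/68700550)) + 89 = 3863/(17535 - 794727963043/44174453650) + 89 = 3863/(773804316789707/44174453650) + 89 = 3863*(44174453650/773804316789707) + 89 = 170645914449950/773804316789707 + 89 = 69039230108733873/773804316789707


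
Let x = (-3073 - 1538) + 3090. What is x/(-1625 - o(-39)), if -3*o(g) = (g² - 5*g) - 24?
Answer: 1521/1061 ≈ 1.4336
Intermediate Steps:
o(g) = 8 - g²/3 + 5*g/3 (o(g) = -((g² - 5*g) - 24)/3 = -(-24 + g² - 5*g)/3 = 8 - g²/3 + 5*g/3)
x = -1521 (x = -4611 + 3090 = -1521)
x/(-1625 - o(-39)) = -1521/(-1625 - (8 - ⅓*(-39)² + (5/3)*(-39))) = -1521/(-1625 - (8 - ⅓*1521 - 65)) = -1521/(-1625 - (8 - 507 - 65)) = -1521/(-1625 - 1*(-564)) = -1521/(-1625 + 564) = -1521/(-1061) = -1521*(-1/1061) = 1521/1061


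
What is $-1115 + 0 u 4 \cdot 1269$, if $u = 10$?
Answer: $-1115$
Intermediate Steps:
$-1115 + 0 u 4 \cdot 1269 = -1115 + 0 \cdot 10 \cdot 4 \cdot 1269 = -1115 + 0 \cdot 4 \cdot 1269 = -1115 + 0 \cdot 1269 = -1115 + 0 = -1115$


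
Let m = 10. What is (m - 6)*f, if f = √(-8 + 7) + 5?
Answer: 20 + 4*I ≈ 20.0 + 4.0*I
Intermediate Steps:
f = 5 + I (f = √(-1) + 5 = I + 5 = 5 + I ≈ 5.0 + 1.0*I)
(m - 6)*f = (10 - 6)*(5 + I) = 4*(5 + I) = 20 + 4*I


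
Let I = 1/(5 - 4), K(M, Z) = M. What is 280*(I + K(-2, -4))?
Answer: -280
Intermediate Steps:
I = 1 (I = 1/1 = 1)
280*(I + K(-2, -4)) = 280*(1 - 2) = 280*(-1) = -280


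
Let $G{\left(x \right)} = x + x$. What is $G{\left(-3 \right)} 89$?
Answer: $-534$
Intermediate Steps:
$G{\left(x \right)} = 2 x$
$G{\left(-3 \right)} 89 = 2 \left(-3\right) 89 = \left(-6\right) 89 = -534$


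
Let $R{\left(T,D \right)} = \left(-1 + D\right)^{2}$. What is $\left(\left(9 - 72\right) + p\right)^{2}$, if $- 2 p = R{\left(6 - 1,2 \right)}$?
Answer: $\frac{16129}{4} \approx 4032.3$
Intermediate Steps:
$p = - \frac{1}{2}$ ($p = - \frac{\left(-1 + 2\right)^{2}}{2} = - \frac{1^{2}}{2} = \left(- \frac{1}{2}\right) 1 = - \frac{1}{2} \approx -0.5$)
$\left(\left(9 - 72\right) + p\right)^{2} = \left(\left(9 - 72\right) - \frac{1}{2}\right)^{2} = \left(-63 - \frac{1}{2}\right)^{2} = \left(- \frac{127}{2}\right)^{2} = \frac{16129}{4}$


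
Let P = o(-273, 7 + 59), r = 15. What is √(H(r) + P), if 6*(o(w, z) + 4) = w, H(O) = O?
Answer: I*√138/2 ≈ 5.8737*I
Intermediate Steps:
o(w, z) = -4 + w/6
P = -99/2 (P = -4 + (⅙)*(-273) = -4 - 91/2 = -99/2 ≈ -49.500)
√(H(r) + P) = √(15 - 99/2) = √(-69/2) = I*√138/2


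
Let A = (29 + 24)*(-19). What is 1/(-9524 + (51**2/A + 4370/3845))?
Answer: -774383/7376343743 ≈ -0.00010498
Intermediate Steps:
A = -1007 (A = 53*(-19) = -1007)
1/(-9524 + (51**2/A + 4370/3845)) = 1/(-9524 + (51**2/(-1007) + 4370/3845)) = 1/(-9524 + (2601*(-1/1007) + 4370*(1/3845))) = 1/(-9524 + (-2601/1007 + 874/769)) = 1/(-9524 - 1120051/774383) = 1/(-7376343743/774383) = -774383/7376343743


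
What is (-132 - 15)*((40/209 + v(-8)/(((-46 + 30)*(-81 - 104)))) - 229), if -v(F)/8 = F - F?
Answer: 7029687/209 ≈ 33635.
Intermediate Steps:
v(F) = 0 (v(F) = -8*(F - F) = -8*0 = 0)
(-132 - 15)*((40/209 + v(-8)/(((-46 + 30)*(-81 - 104)))) - 229) = (-132 - 15)*((40/209 + 0/(((-46 + 30)*(-81 - 104)))) - 229) = -147*((40*(1/209) + 0/((-16*(-185)))) - 229) = -147*((40/209 + 0/2960) - 229) = -147*((40/209 + 0*(1/2960)) - 229) = -147*((40/209 + 0) - 229) = -147*(40/209 - 229) = -147*(-47821/209) = 7029687/209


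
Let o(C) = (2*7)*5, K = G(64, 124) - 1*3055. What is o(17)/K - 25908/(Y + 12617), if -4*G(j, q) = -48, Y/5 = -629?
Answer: -19875271/7205824 ≈ -2.7582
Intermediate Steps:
Y = -3145 (Y = 5*(-629) = -3145)
G(j, q) = 12 (G(j, q) = -¼*(-48) = 12)
K = -3043 (K = 12 - 1*3055 = 12 - 3055 = -3043)
o(C) = 70 (o(C) = 14*5 = 70)
o(17)/K - 25908/(Y + 12617) = 70/(-3043) - 25908/(-3145 + 12617) = 70*(-1/3043) - 25908/9472 = -70/3043 - 25908*1/9472 = -70/3043 - 6477/2368 = -19875271/7205824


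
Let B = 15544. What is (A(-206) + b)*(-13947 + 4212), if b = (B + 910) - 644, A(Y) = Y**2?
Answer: -567024810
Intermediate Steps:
b = 15810 (b = (15544 + 910) - 644 = 16454 - 644 = 15810)
(A(-206) + b)*(-13947 + 4212) = ((-206)**2 + 15810)*(-13947 + 4212) = (42436 + 15810)*(-9735) = 58246*(-9735) = -567024810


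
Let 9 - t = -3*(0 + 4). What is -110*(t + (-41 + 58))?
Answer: -4180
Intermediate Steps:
t = 21 (t = 9 - (-3)*(0 + 4) = 9 - (-3)*4 = 9 - 1*(-12) = 9 + 12 = 21)
-110*(t + (-41 + 58)) = -110*(21 + (-41 + 58)) = -110*(21 + 17) = -110*38 = -4180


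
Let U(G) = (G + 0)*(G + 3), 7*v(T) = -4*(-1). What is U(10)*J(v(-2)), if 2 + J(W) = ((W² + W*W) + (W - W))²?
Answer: -491140/2401 ≈ -204.56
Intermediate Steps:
v(T) = 4/7 (v(T) = (-4*(-1))/7 = (⅐)*4 = 4/7)
U(G) = G*(3 + G)
J(W) = -2 + 4*W⁴ (J(W) = -2 + ((W² + W*W) + (W - W))² = -2 + ((W² + W²) + 0)² = -2 + (2*W² + 0)² = -2 + (2*W²)² = -2 + 4*W⁴)
U(10)*J(v(-2)) = (10*(3 + 10))*(-2 + 4*(4/7)⁴) = (10*13)*(-2 + 4*(256/2401)) = 130*(-2 + 1024/2401) = 130*(-3778/2401) = -491140/2401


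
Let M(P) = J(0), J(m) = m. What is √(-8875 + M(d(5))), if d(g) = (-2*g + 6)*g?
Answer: 5*I*√355 ≈ 94.207*I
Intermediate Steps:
d(g) = g*(6 - 2*g) (d(g) = (6 - 2*g)*g = g*(6 - 2*g))
M(P) = 0
√(-8875 + M(d(5))) = √(-8875 + 0) = √(-8875) = 5*I*√355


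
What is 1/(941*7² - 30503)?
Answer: 1/15606 ≈ 6.4078e-5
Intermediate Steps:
1/(941*7² - 30503) = 1/(941*49 - 30503) = 1/(46109 - 30503) = 1/15606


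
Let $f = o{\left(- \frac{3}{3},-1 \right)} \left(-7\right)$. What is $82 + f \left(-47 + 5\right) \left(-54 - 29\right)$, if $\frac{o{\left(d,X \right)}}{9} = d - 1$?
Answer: $439318$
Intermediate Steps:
$o{\left(d,X \right)} = -9 + 9 d$ ($o{\left(d,X \right)} = 9 \left(d - 1\right) = 9 \left(-1 + d\right) = -9 + 9 d$)
$f = 126$ ($f = \left(-9 + 9 \left(- \frac{3}{3}\right)\right) \left(-7\right) = \left(-9 + 9 \left(\left(-3\right) \frac{1}{3}\right)\right) \left(-7\right) = \left(-9 + 9 \left(-1\right)\right) \left(-7\right) = \left(-9 - 9\right) \left(-7\right) = \left(-18\right) \left(-7\right) = 126$)
$82 + f \left(-47 + 5\right) \left(-54 - 29\right) = 82 + 126 \left(-47 + 5\right) \left(-54 - 29\right) = 82 + 126 \left(\left(-42\right) \left(-83\right)\right) = 82 + 126 \cdot 3486 = 82 + 439236 = 439318$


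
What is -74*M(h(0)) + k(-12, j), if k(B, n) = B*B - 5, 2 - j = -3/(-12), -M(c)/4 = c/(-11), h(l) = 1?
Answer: 1233/11 ≈ 112.09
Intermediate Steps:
M(c) = 4*c/11 (M(c) = -4*c/(-11) = -4*c*(-1)/11 = -(-4)*c/11 = 4*c/11)
j = 7/4 (j = 2 - (-3)/(-12) = 2 - (-3)*(-1)/12 = 2 - 1*1/4 = 2 - 1/4 = 7/4 ≈ 1.7500)
k(B, n) = -5 + B**2 (k(B, n) = B**2 - 5 = -5 + B**2)
-74*M(h(0)) + k(-12, j) = -296/11 + (-5 + (-12)**2) = -74*4/11 + (-5 + 144) = -296/11 + 139 = 1233/11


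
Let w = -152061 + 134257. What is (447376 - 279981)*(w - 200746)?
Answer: -36584177250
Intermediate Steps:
w = -17804
(447376 - 279981)*(w - 200746) = (447376 - 279981)*(-17804 - 200746) = 167395*(-218550) = -36584177250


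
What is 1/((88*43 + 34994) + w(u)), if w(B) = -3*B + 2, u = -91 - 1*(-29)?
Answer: 1/38966 ≈ 2.5663e-5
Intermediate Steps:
u = -62 (u = -91 + 29 = -62)
w(B) = 2 - 3*B
1/((88*43 + 34994) + w(u)) = 1/((88*43 + 34994) + (2 - 3*(-62))) = 1/((3784 + 34994) + (2 + 186)) = 1/(38778 + 188) = 1/38966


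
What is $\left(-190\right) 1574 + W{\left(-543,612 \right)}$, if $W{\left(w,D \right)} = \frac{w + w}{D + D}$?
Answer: $- \frac{61008421}{204} \approx -2.9906 \cdot 10^{5}$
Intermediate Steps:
$W{\left(w,D \right)} = \frac{w}{D}$ ($W{\left(w,D \right)} = \frac{2 w}{2 D} = 2 w \frac{1}{2 D} = \frac{w}{D}$)
$\left(-190\right) 1574 + W{\left(-543,612 \right)} = \left(-190\right) 1574 - \frac{543}{612} = -299060 - \frac{181}{204} = - \frac{61008421}{204}$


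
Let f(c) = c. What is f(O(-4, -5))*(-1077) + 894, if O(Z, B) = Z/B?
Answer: 162/5 ≈ 32.400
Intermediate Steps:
f(O(-4, -5))*(-1077) + 894 = -4/(-5)*(-1077) + 894 = -4*(-⅕)*(-1077) + 894 = (⅘)*(-1077) + 894 = -4308/5 + 894 = 162/5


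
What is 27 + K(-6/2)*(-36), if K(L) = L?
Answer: 135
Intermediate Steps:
27 + K(-6/2)*(-36) = 27 - 6/2*(-36) = 27 - 6*½*(-36) = 27 - 3*(-36) = 27 + 108 = 135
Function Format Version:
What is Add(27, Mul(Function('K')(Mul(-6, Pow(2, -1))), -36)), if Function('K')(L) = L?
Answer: 135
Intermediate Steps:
Add(27, Mul(Function('K')(Mul(-6, Pow(2, -1))), -36)) = Add(27, Mul(Mul(-6, Pow(2, -1)), -36)) = Add(27, Mul(Mul(-6, Rational(1, 2)), -36)) = Add(27, Mul(-3, -36)) = Add(27, 108) = 135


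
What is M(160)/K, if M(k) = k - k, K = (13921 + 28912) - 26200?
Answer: 0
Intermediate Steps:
K = 16633 (K = 42833 - 26200 = 16633)
M(k) = 0
M(160)/K = 0/16633 = 0*(1/16633) = 0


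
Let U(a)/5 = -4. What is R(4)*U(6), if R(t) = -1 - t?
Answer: 100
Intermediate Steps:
U(a) = -20 (U(a) = 5*(-4) = -20)
R(4)*U(6) = (-1 - 1*4)*(-20) = (-1 - 4)*(-20) = -5*(-20) = 100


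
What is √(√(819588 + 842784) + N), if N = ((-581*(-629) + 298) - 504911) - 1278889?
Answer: √(-1418053 + 6*√46177) ≈ 1190.3*I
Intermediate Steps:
N = -1418053 (N = ((365449 + 298) - 504911) - 1278889 = (365747 - 504911) - 1278889 = -139164 - 1278889 = -1418053)
√(√(819588 + 842784) + N) = √(√(819588 + 842784) - 1418053) = √(√1662372 - 1418053) = √(6*√46177 - 1418053) = √(-1418053 + 6*√46177)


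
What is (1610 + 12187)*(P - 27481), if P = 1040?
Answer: -364806477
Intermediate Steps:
(1610 + 12187)*(P - 27481) = (1610 + 12187)*(1040 - 27481) = 13797*(-26441) = -364806477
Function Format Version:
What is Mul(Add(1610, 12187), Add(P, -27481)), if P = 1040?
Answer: -364806477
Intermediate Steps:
Mul(Add(1610, 12187), Add(P, -27481)) = Mul(Add(1610, 12187), Add(1040, -27481)) = Mul(13797, -26441) = -364806477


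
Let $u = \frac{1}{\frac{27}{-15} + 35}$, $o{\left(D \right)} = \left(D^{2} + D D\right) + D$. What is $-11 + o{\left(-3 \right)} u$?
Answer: $- \frac{1751}{166} \approx -10.548$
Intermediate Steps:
$o{\left(D \right)} = D + 2 D^{2}$ ($o{\left(D \right)} = \left(D^{2} + D^{2}\right) + D = 2 D^{2} + D = D + 2 D^{2}$)
$u = \frac{5}{166}$ ($u = \frac{1}{27 \left(- \frac{1}{15}\right) + 35} = \frac{1}{- \frac{9}{5} + 35} = \frac{1}{\frac{166}{5}} = \frac{5}{166} \approx 0.03012$)
$-11 + o{\left(-3 \right)} u = -11 + - 3 \left(1 + 2 \left(-3\right)\right) \frac{5}{166} = -11 + - 3 \left(1 - 6\right) \frac{5}{166} = -11 + \left(-3\right) \left(-5\right) \frac{5}{166} = -11 + 15 \cdot \frac{5}{166} = -11 + \frac{75}{166} = - \frac{1751}{166}$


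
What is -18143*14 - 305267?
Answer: -559269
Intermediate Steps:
-18143*14 - 305267 = -254002 - 305267 = -559269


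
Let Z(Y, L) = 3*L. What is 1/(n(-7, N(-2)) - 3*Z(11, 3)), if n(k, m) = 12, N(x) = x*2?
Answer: -1/15 ≈ -0.066667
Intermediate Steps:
N(x) = 2*x
1/(n(-7, N(-2)) - 3*Z(11, 3)) = 1/(12 - 9*3) = 1/(12 - 3*9) = 1/(12 - 27) = 1/(-15) = -1/15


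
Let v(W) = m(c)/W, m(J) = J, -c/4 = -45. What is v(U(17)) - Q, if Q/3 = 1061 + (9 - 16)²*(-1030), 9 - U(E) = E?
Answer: 296409/2 ≈ 1.4820e+5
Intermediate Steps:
c = 180 (c = -4*(-45) = 180)
U(E) = 9 - E
v(W) = 180/W
Q = -148227 (Q = 3*(1061 + (9 - 16)²*(-1030)) = 3*(1061 + (-7)²*(-1030)) = 3*(1061 + 49*(-1030)) = 3*(1061 - 50470) = 3*(-49409) = -148227)
v(U(17)) - Q = 180/(9 - 1*17) - 1*(-148227) = 180/(9 - 17) + 148227 = 180/(-8) + 148227 = 180*(-⅛) + 148227 = -45/2 + 148227 = 296409/2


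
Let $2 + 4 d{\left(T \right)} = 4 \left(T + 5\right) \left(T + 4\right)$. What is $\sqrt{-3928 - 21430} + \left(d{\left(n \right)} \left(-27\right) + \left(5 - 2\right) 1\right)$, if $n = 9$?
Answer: $- \frac{9795}{2} + i \sqrt{25358} \approx -4897.5 + 159.24 i$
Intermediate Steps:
$d{\left(T \right)} = - \frac{1}{2} + \left(4 + T\right) \left(5 + T\right)$ ($d{\left(T \right)} = - \frac{1}{2} + \frac{4 \left(T + 5\right) \left(T + 4\right)}{4} = - \frac{1}{2} + \frac{4 \left(5 + T\right) \left(4 + T\right)}{4} = - \frac{1}{2} + \frac{4 \left(4 + T\right) \left(5 + T\right)}{4} = - \frac{1}{2} + \left(4 + T\right) \left(5 + T\right)$)
$\sqrt{-3928 - 21430} + \left(d{\left(n \right)} \left(-27\right) + \left(5 - 2\right) 1\right) = \sqrt{-3928 - 21430} + \left(\left(\frac{39}{2} + 9^{2} + 9 \cdot 9\right) \left(-27\right) + \left(5 - 2\right) 1\right) = \sqrt{-25358} + \left(\left(\frac{39}{2} + 81 + 81\right) \left(-27\right) + 3 \cdot 1\right) = i \sqrt{25358} + \left(\frac{363}{2} \left(-27\right) + 3\right) = i \sqrt{25358} + \left(- \frac{9801}{2} + 3\right) = i \sqrt{25358} - \frac{9795}{2} = - \frac{9795}{2} + i \sqrt{25358}$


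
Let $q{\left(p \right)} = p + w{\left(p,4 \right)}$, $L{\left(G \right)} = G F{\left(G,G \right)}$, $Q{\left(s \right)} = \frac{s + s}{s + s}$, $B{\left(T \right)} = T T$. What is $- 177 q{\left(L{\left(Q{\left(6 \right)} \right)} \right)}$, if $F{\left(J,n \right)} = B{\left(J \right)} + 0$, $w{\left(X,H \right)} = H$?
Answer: $-885$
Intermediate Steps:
$B{\left(T \right)} = T^{2}$
$Q{\left(s \right)} = 1$ ($Q{\left(s \right)} = \frac{2 s}{2 s} = 2 s \frac{1}{2 s} = 1$)
$F{\left(J,n \right)} = J^{2}$ ($F{\left(J,n \right)} = J^{2} + 0 = J^{2}$)
$L{\left(G \right)} = G^{3}$ ($L{\left(G \right)} = G G^{2} = G^{3}$)
$q{\left(p \right)} = 4 + p$ ($q{\left(p \right)} = p + 4 = 4 + p$)
$- 177 q{\left(L{\left(Q{\left(6 \right)} \right)} \right)} = - 177 \left(4 + 1^{3}\right) = - 177 \left(4 + 1\right) = \left(-177\right) 5 = -885$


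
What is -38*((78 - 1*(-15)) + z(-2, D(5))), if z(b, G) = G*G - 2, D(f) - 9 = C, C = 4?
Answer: -9880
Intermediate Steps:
D(f) = 13 (D(f) = 9 + 4 = 13)
z(b, G) = -2 + G² (z(b, G) = G² - 2 = -2 + G²)
-38*((78 - 1*(-15)) + z(-2, D(5))) = -38*((78 - 1*(-15)) + (-2 + 13²)) = -38*((78 + 15) + (-2 + 169)) = -38*(93 + 167) = -38*260 = -9880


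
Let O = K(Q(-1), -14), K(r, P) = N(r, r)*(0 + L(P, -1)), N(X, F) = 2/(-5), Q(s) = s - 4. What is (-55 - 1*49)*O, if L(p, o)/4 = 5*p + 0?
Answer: -11648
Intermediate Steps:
L(p, o) = 20*p (L(p, o) = 4*(5*p + 0) = 4*(5*p) = 20*p)
Q(s) = -4 + s
N(X, F) = -2/5 (N(X, F) = 2*(-1/5) = -2/5)
K(r, P) = -8*P (K(r, P) = -2*(0 + 20*P)/5 = -8*P)
O = 112 (O = -8*(-14) = 112)
(-55 - 1*49)*O = (-55 - 1*49)*112 = (-55 - 49)*112 = -104*112 = -11648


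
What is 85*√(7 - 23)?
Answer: 340*I ≈ 340.0*I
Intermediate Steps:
85*√(7 - 23) = 85*√(-16) = 85*(4*I) = 340*I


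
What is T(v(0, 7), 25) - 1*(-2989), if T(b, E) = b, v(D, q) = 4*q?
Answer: 3017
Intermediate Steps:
T(v(0, 7), 25) - 1*(-2989) = 4*7 - 1*(-2989) = 28 + 2989 = 3017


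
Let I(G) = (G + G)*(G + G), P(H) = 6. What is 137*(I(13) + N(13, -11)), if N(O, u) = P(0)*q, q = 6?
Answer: 97544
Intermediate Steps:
N(O, u) = 36 (N(O, u) = 6*6 = 36)
I(G) = 4*G**2 (I(G) = (2*G)*(2*G) = 4*G**2)
137*(I(13) + N(13, -11)) = 137*(4*13**2 + 36) = 137*(4*169 + 36) = 137*(676 + 36) = 137*712 = 97544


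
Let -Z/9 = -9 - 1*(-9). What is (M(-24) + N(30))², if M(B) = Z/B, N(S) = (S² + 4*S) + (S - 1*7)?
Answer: 1087849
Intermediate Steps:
Z = 0 (Z = -9*(-9 - 1*(-9)) = -9*(-9 + 9) = -9*0 = 0)
N(S) = -7 + S² + 5*S (N(S) = (S² + 4*S) + (S - 7) = (S² + 4*S) + (-7 + S) = -7 + S² + 5*S)
M(B) = 0 (M(B) = 0/B = 0)
(M(-24) + N(30))² = (0 + (-7 + 30² + 5*30))² = (0 + (-7 + 900 + 150))² = (0 + 1043)² = 1043² = 1087849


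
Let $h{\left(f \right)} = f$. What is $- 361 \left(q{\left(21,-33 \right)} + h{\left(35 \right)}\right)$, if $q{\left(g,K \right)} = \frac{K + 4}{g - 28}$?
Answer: $- \frac{98914}{7} \approx -14131.0$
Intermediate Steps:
$q{\left(g,K \right)} = \frac{4 + K}{-28 + g}$
$- 361 \left(q{\left(21,-33 \right)} + h{\left(35 \right)}\right) = - 361 \left(\frac{4 - 33}{-28 + 21} + 35\right) = - 361 \left(\frac{1}{-7} \left(-29\right) + 35\right) = - 361 \left(\left(- \frac{1}{7}\right) \left(-29\right) + 35\right) = - 361 \left(\frac{29}{7} + 35\right) = \left(-361\right) \frac{274}{7} = - \frac{98914}{7}$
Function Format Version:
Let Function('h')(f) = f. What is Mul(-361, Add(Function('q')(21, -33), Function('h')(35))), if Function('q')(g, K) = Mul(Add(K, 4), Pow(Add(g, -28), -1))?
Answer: Rational(-98914, 7) ≈ -14131.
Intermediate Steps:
Function('q')(g, K) = Mul(Pow(Add(-28, g), -1), Add(4, K)) (Function('q')(g, K) = Mul(Add(4, K), Pow(Add(-28, g), -1)) = Mul(Pow(Add(-28, g), -1), Add(4, K)))
Mul(-361, Add(Function('q')(21, -33), Function('h')(35))) = Mul(-361, Add(Mul(Pow(Add(-28, 21), -1), Add(4, -33)), 35)) = Mul(-361, Add(Mul(Pow(-7, -1), -29), 35)) = Mul(-361, Add(Mul(Rational(-1, 7), -29), 35)) = Mul(-361, Add(Rational(29, 7), 35)) = Mul(-361, Rational(274, 7)) = Rational(-98914, 7)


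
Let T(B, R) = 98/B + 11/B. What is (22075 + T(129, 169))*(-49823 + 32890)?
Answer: -48221526472/129 ≈ -3.7381e+8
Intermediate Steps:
T(B, R) = 109/B
(22075 + T(129, 169))*(-49823 + 32890) = (22075 + 109/129)*(-49823 + 32890) = (22075 + 109*(1/129))*(-16933) = (22075 + 109/129)*(-16933) = (2847784/129)*(-16933) = -48221526472/129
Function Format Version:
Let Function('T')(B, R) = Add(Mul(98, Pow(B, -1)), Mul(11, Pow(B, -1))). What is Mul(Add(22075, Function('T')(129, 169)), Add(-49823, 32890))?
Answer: Rational(-48221526472, 129) ≈ -3.7381e+8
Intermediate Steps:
Function('T')(B, R) = Mul(109, Pow(B, -1))
Mul(Add(22075, Function('T')(129, 169)), Add(-49823, 32890)) = Mul(Add(22075, Mul(109, Pow(129, -1))), Add(-49823, 32890)) = Mul(Add(22075, Mul(109, Rational(1, 129))), -16933) = Mul(Add(22075, Rational(109, 129)), -16933) = Mul(Rational(2847784, 129), -16933) = Rational(-48221526472, 129)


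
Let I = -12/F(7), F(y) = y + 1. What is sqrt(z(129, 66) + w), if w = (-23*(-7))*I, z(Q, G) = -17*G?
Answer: 3*I*sqrt(606)/2 ≈ 36.926*I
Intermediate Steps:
F(y) = 1 + y
I = -3/2 (I = -12/(1 + 7) = -12/8 = -12*1/8 = -3/2 ≈ -1.5000)
w = -483/2 (w = -23*(-7)*(-3/2) = 161*(-3/2) = -483/2 ≈ -241.50)
sqrt(z(129, 66) + w) = sqrt(-17*66 - 483/2) = sqrt(-1122 - 483/2) = sqrt(-2727/2) = 3*I*sqrt(606)/2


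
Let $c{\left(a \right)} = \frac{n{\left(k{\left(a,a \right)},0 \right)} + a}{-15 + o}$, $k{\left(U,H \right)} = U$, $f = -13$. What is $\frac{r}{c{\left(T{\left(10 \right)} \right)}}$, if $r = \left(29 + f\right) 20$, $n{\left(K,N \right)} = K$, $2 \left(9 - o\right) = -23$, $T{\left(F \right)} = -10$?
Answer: $-88$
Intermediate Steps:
$o = \frac{41}{2}$ ($o = 9 - - \frac{23}{2} = 9 + \frac{23}{2} = \frac{41}{2} \approx 20.5$)
$r = 320$ ($r = \left(29 - 13\right) 20 = 16 \cdot 20 = 320$)
$c{\left(a \right)} = \frac{4 a}{11}$ ($c{\left(a \right)} = \frac{a + a}{-15 + \frac{41}{2}} = \frac{2 a}{\frac{11}{2}} = 2 a \frac{2}{11} = \frac{4 a}{11}$)
$\frac{r}{c{\left(T{\left(10 \right)} \right)}} = \frac{320}{\frac{4}{11} \left(-10\right)} = \frac{320}{- \frac{40}{11}} = 320 \left(- \frac{11}{40}\right) = -88$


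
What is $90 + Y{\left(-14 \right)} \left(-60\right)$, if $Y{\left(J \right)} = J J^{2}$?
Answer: $164730$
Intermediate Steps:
$Y{\left(J \right)} = J^{3}$
$90 + Y{\left(-14 \right)} \left(-60\right) = 90 + \left(-14\right)^{3} \left(-60\right) = 90 - -164640 = 90 + 164640 = 164730$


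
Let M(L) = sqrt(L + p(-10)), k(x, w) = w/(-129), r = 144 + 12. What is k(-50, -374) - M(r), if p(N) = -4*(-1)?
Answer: 374/129 - 4*sqrt(10) ≈ -9.7499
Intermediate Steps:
r = 156
p(N) = 4
k(x, w) = -w/129 (k(x, w) = w*(-1/129) = -w/129)
M(L) = sqrt(4 + L) (M(L) = sqrt(L + 4) = sqrt(4 + L))
k(-50, -374) - M(r) = -1/129*(-374) - sqrt(4 + 156) = 374/129 - sqrt(160) = 374/129 - 4*sqrt(10)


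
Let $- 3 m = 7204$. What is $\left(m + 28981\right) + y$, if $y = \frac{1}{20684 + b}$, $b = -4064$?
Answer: $\frac{441754061}{16620} \approx 26580.0$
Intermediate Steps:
$m = - \frac{7204}{3}$ ($m = \left(- \frac{1}{3}\right) 7204 = - \frac{7204}{3} \approx -2401.3$)
$y = \frac{1}{16620}$ ($y = \frac{1}{20684 - 4064} = \frac{1}{16620} \approx 6.0168 \cdot 10^{-5}$)
$\left(m + 28981\right) + y = \left(- \frac{7204}{3} + 28981\right) + \frac{1}{16620} = \frac{79739}{3} + \frac{1}{16620} = \frac{441754061}{16620}$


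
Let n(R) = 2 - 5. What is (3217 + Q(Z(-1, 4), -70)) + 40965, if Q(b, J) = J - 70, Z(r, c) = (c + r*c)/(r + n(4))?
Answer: 44042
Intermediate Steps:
n(R) = -3
Z(r, c) = (c + c*r)/(-3 + r) (Z(r, c) = (c + r*c)/(r - 3) = (c + c*r)/(-3 + r))
Q(b, J) = -70 + J
(3217 + Q(Z(-1, 4), -70)) + 40965 = (3217 + (-70 - 70)) + 40965 = (3217 - 140) + 40965 = 3077 + 40965 = 44042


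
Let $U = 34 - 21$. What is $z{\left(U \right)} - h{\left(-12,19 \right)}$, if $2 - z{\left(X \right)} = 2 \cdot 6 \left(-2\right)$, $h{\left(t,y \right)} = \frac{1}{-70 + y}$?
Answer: $\frac{1327}{51} \approx 26.02$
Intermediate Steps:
$U = 13$
$z{\left(X \right)} = 26$ ($z{\left(X \right)} = 2 - 2 \cdot 6 \left(-2\right) = 2 - 12 \left(-2\right) = 2 - -24 = 2 + 24 = 26$)
$z{\left(U \right)} - h{\left(-12,19 \right)} = 26 - \frac{1}{-70 + 19} = 26 - \frac{1}{-51} = 26 - - \frac{1}{51} = 26 + \frac{1}{51} = \frac{1327}{51}$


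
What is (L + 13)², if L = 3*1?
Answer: 256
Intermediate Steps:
L = 3
(L + 13)² = (3 + 13)² = 16² = 256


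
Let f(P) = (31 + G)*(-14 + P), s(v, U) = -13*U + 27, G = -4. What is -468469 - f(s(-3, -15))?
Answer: -474085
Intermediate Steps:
s(v, U) = 27 - 13*U
f(P) = -378 + 27*P (f(P) = (31 - 4)*(-14 + P) = 27*(-14 + P) = -378 + 27*P)
-468469 - f(s(-3, -15)) = -468469 - (-378 + 27*(27 - 13*(-15))) = -468469 - (-378 + 27*(27 + 195)) = -468469 - (-378 + 27*222) = -468469 - (-378 + 5994) = -468469 - 1*5616 = -468469 - 5616 = -474085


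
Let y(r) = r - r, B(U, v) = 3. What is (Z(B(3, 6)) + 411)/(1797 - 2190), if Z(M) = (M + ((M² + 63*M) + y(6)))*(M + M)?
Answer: -539/131 ≈ -4.1145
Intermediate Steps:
y(r) = 0
Z(M) = 2*M*(M² + 64*M) (Z(M) = (M + ((M² + 63*M) + 0))*(M + M) = (M + (M² + 63*M))*(2*M) = (M² + 64*M)*(2*M) = 2*M*(M² + 64*M))
(Z(B(3, 6)) + 411)/(1797 - 2190) = (2*3²*(64 + 3) + 411)/(1797 - 2190) = (2*9*67 + 411)/(-393) = (1206 + 411)*(-1/393) = 1617*(-1/393) = -539/131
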